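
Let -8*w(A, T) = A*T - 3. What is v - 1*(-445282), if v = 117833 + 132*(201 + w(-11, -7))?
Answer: 588426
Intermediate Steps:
w(A, T) = 3/8 - A*T/8 (w(A, T) = -(A*T - 3)/8 = -(-3 + A*T)/8 = 3/8 - A*T/8)
v = 143144 (v = 117833 + 132*(201 + (3/8 - ⅛*(-11)*(-7))) = 117833 + 132*(201 + (3/8 - 77/8)) = 117833 + 132*(201 - 37/4) = 117833 + 132*(767/4) = 117833 + 25311 = 143144)
v - 1*(-445282) = 143144 - 1*(-445282) = 143144 + 445282 = 588426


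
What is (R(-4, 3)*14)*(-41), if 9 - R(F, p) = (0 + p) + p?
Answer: -1722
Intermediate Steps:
R(F, p) = 9 - 2*p (R(F, p) = 9 - ((0 + p) + p) = 9 - (p + p) = 9 - 2*p)
(R(-4, 3)*14)*(-41) = ((9 - 2*3)*14)*(-41) = ((9 - 6)*14)*(-41) = (3*14)*(-41) = 42*(-41) = -1722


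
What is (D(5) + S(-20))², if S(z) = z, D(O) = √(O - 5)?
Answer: 400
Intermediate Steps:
D(O) = √(-5 + O)
(D(5) + S(-20))² = (√(-5 + 5) - 20)² = (√0 - 20)² = (0 - 20)² = (-20)² = 400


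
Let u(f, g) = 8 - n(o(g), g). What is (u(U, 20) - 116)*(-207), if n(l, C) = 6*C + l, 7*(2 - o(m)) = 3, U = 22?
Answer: 332649/7 ≈ 47521.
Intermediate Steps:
o(m) = 11/7 (o(m) = 2 - ⅐*3 = 2 - 3/7 = 11/7)
n(l, C) = l + 6*C
u(f, g) = 45/7 - 6*g (u(f, g) = 8 - (11/7 + 6*g) = 8 + (-11/7 - 6*g) = 45/7 - 6*g)
(u(U, 20) - 116)*(-207) = ((45/7 - 6*20) - 116)*(-207) = ((45/7 - 120) - 116)*(-207) = (-795/7 - 116)*(-207) = -1607/7*(-207) = 332649/7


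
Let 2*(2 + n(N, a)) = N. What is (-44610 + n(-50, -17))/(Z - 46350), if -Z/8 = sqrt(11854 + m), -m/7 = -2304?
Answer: 1034462475/1073265826 - 89274*sqrt(27982)/536632913 ≈ 0.93602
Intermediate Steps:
m = 16128 (m = -7*(-2304) = 16128)
n(N, a) = -2 + N/2
Z = -8*sqrt(27982) (Z = -8*sqrt(11854 + 16128) = -8*sqrt(27982) ≈ -1338.2)
(-44610 + n(-50, -17))/(Z - 46350) = (-44610 + (-2 + (1/2)*(-50)))/(-8*sqrt(27982) - 46350) = (-44610 + (-2 - 25))/(-46350 - 8*sqrt(27982)) = (-44610 - 27)/(-46350 - 8*sqrt(27982)) = -44637/(-46350 - 8*sqrt(27982))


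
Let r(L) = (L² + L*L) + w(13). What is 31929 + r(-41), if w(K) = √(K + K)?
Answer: 35291 + √26 ≈ 35296.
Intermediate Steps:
w(K) = √2*√K (w(K) = √(2*K) = √2*√K)
r(L) = √26 + 2*L² (r(L) = (L² + L*L) + √2*√13 = (L² + L²) + √26 = 2*L² + √26 = √26 + 2*L²)
31929 + r(-41) = 31929 + (√26 + 2*(-41)²) = 31929 + (√26 + 2*1681) = 31929 + (√26 + 3362) = 31929 + (3362 + √26) = 35291 + √26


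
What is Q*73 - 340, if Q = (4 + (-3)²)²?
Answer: 11997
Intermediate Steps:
Q = 169 (Q = (4 + 9)² = 13² = 169)
Q*73 - 340 = 169*73 - 340 = 12337 - 340 = 11997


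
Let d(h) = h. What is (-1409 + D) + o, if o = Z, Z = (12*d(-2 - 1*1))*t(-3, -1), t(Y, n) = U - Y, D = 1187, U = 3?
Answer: -438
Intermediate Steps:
t(Y, n) = 3 - Y
Z = -216 (Z = (12*(-2 - 1*1))*(3 - 1*(-3)) = (12*(-2 - 1))*(3 + 3) = (12*(-3))*6 = -36*6 = -216)
o = -216
(-1409 + D) + o = (-1409 + 1187) - 216 = -222 - 216 = -438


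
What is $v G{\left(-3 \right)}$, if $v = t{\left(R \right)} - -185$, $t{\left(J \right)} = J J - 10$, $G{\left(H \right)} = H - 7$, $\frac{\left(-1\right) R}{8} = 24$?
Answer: $-370390$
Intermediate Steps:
$R = -192$ ($R = \left(-8\right) 24 = -192$)
$G{\left(H \right)} = -7 + H$
$t{\left(J \right)} = -10 + J^{2}$ ($t{\left(J \right)} = J^{2} - 10 = -10 + J^{2}$)
$v = 37039$ ($v = \left(-10 + \left(-192\right)^{2}\right) - -185 = \left(-10 + 36864\right) + 185 = 36854 + 185 = 37039$)
$v G{\left(-3 \right)} = 37039 \left(-7 - 3\right) = 37039 \left(-10\right) = -370390$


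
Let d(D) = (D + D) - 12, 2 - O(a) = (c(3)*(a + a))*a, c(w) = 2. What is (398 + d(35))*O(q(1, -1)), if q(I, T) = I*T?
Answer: -912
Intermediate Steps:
O(a) = 2 - 4*a² (O(a) = 2 - 2*(a + a)*a = 2 - 2*(2*a)*a = 2 - 4*a*a = 2 - 4*a²)
d(D) = -12 + 2*D (d(D) = 2*D - 12 = -12 + 2*D)
(398 + d(35))*O(q(1, -1)) = (398 + (-12 + 2*35))*(2 - 4*1²) = (398 + (-12 + 70))*(2 - 4*(-1)²) = (398 + 58)*(2 - 4*1) = 456*(2 - 4) = 456*(-2) = -912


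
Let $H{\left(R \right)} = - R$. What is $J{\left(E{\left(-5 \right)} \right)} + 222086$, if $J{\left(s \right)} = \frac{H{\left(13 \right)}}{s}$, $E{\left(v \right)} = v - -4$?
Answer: $222099$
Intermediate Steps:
$E{\left(v \right)} = 4 + v$ ($E{\left(v \right)} = v + 4 = 4 + v$)
$J{\left(s \right)} = - \frac{13}{s}$ ($J{\left(s \right)} = \frac{\left(-1\right) 13}{s} = - \frac{13}{s}$)
$J{\left(E{\left(-5 \right)} \right)} + 222086 = - \frac{13}{4 - 5} + 222086 = - \frac{13}{-1} + 222086 = \left(-13\right) \left(-1\right) + 222086 = 13 + 222086 = 222099$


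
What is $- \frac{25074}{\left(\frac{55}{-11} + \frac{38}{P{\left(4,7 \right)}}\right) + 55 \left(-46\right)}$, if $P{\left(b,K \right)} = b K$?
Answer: $\frac{351036}{35471} \approx 9.8964$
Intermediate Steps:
$P{\left(b,K \right)} = K b$
$- \frac{25074}{\left(\frac{55}{-11} + \frac{38}{P{\left(4,7 \right)}}\right) + 55 \left(-46\right)} = - \frac{25074}{\left(\frac{55}{-11} + \frac{38}{7 \cdot 4}\right) + 55 \left(-46\right)} = - \frac{25074}{\left(55 \left(- \frac{1}{11}\right) + \frac{38}{28}\right) - 2530} = - \frac{25074}{\left(-5 + 38 \cdot \frac{1}{28}\right) - 2530} = - \frac{25074}{\left(-5 + \frac{19}{14}\right) - 2530} = - \frac{25074}{- \frac{51}{14} - 2530} = - \frac{25074}{- \frac{35471}{14}} = \left(-25074\right) \left(- \frac{14}{35471}\right) = \frac{351036}{35471}$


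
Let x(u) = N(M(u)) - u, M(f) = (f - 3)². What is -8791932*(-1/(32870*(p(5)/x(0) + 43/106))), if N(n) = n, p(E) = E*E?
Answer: 4193751564/49913095 ≈ 84.021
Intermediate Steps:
p(E) = E²
M(f) = (-3 + f)²
x(u) = (-3 + u)² - u
-8791932*(-1/(32870*(p(5)/x(0) + 43/106))) = -8791932*(-1/(32870*(5²/((-3 + 0)² - 1*0) + 43/106))) = -8791932*(-1/(32870*(25/((-3)² + 0) + 43*(1/106)))) = -8791932*(-1/(32870*(25/(9 + 0) + 43/106))) = -8791932*(-1/(32870*(25/9 + 43/106))) = -8791932/((-32870*3037/954)) = -8791932/(-49913095/477) = -8791932*(-477/49913095) = 4193751564/49913095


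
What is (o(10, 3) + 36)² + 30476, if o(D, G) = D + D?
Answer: 33612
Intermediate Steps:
o(D, G) = 2*D
(o(10, 3) + 36)² + 30476 = (2*10 + 36)² + 30476 = (20 + 36)² + 30476 = 56² + 30476 = 3136 + 30476 = 33612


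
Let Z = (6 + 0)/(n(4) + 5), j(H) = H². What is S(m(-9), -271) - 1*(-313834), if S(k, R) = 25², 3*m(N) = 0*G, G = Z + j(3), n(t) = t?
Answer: 314459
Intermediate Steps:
Z = ⅔ (Z = (6 + 0)/(4 + 5) = 6/9 = 6*(⅑) = ⅔ ≈ 0.66667)
G = 29/3 (G = ⅔ + 3² = ⅔ + 9 = 29/3 ≈ 9.6667)
m(N) = 0 (m(N) = (0*(29/3))/3 = (⅓)*0 = 0)
S(k, R) = 625
S(m(-9), -271) - 1*(-313834) = 625 - 1*(-313834) = 625 + 313834 = 314459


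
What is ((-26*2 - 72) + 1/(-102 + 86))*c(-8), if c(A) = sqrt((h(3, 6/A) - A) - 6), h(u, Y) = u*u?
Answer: -1985*sqrt(11)/16 ≈ -411.47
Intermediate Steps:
h(u, Y) = u**2
c(A) = sqrt(3 - A) (c(A) = sqrt((3**2 - A) - 6) = sqrt((9 - A) - 6) = sqrt(3 - A))
((-26*2 - 72) + 1/(-102 + 86))*c(-8) = ((-26*2 - 72) + 1/(-102 + 86))*sqrt(3 - 1*(-8)) = ((-52 - 72) + 1/(-16))*sqrt(3 + 8) = (-124 - 1/16)*sqrt(11) = -1985*sqrt(11)/16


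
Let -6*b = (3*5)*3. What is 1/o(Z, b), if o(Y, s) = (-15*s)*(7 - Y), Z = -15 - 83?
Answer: 2/23625 ≈ 8.4656e-5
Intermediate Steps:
b = -15/2 (b = -3*5*3/6 = -5*3/2 = -1/6*45 = -15/2 ≈ -7.5000)
Z = -98
o(Y, s) = -15*s*(7 - Y)
1/o(Z, b) = 1/(15*(-15/2)*(-7 - 98)) = 1/(15*(-15/2)*(-105)) = 1/(23625/2) = 2/23625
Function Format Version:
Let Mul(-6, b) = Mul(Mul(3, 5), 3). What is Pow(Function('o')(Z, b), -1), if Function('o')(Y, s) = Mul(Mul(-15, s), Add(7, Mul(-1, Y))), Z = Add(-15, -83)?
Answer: Rational(2, 23625) ≈ 8.4656e-5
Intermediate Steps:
b = Rational(-15, 2) (b = Mul(Rational(-1, 6), Mul(Mul(3, 5), 3)) = Mul(Rational(-1, 6), Mul(15, 3)) = Mul(Rational(-1, 6), 45) = Rational(-15, 2) ≈ -7.5000)
Z = -98
Function('o')(Y, s) = Mul(-15, s, Add(7, Mul(-1, Y)))
Pow(Function('o')(Z, b), -1) = Pow(Mul(15, Rational(-15, 2), Add(-7, -98)), -1) = Pow(Mul(15, Rational(-15, 2), -105), -1) = Pow(Rational(23625, 2), -1) = Rational(2, 23625)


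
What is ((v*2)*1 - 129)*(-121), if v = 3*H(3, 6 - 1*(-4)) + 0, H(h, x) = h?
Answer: 13431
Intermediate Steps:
v = 9 (v = 3*3 + 0 = 9 + 0 = 9)
((v*2)*1 - 129)*(-121) = ((9*2)*1 - 129)*(-121) = (18*1 - 129)*(-121) = (18 - 129)*(-121) = -111*(-121) = 13431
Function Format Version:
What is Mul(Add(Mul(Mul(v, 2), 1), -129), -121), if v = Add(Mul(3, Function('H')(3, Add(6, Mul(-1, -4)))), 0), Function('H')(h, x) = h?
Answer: 13431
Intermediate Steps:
v = 9 (v = Add(Mul(3, 3), 0) = Add(9, 0) = 9)
Mul(Add(Mul(Mul(v, 2), 1), -129), -121) = Mul(Add(Mul(Mul(9, 2), 1), -129), -121) = Mul(Add(Mul(18, 1), -129), -121) = Mul(Add(18, -129), -121) = Mul(-111, -121) = 13431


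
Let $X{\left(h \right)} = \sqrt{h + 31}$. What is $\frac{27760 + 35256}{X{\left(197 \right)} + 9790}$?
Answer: $\frac{38557915}{5990242} - \frac{7877 \sqrt{57}}{5990242} \approx 6.4269$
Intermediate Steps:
$X{\left(h \right)} = \sqrt{31 + h}$
$\frac{27760 + 35256}{X{\left(197 \right)} + 9790} = \frac{27760 + 35256}{\sqrt{31 + 197} + 9790} = \frac{63016}{\sqrt{228} + 9790} = \frac{63016}{2 \sqrt{57} + 9790} = \frac{63016}{9790 + 2 \sqrt{57}}$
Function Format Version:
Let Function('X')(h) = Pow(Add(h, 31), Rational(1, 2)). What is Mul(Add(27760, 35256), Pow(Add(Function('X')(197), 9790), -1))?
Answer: Add(Rational(38557915, 5990242), Mul(Rational(-7877, 5990242), Pow(57, Rational(1, 2)))) ≈ 6.4269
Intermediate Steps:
Function('X')(h) = Pow(Add(31, h), Rational(1, 2))
Mul(Add(27760, 35256), Pow(Add(Function('X')(197), 9790), -1)) = Mul(Add(27760, 35256), Pow(Add(Pow(Add(31, 197), Rational(1, 2)), 9790), -1)) = Mul(63016, Pow(Add(Pow(228, Rational(1, 2)), 9790), -1)) = Mul(63016, Pow(Add(Mul(2, Pow(57, Rational(1, 2))), 9790), -1)) = Mul(63016, Pow(Add(9790, Mul(2, Pow(57, Rational(1, 2)))), -1))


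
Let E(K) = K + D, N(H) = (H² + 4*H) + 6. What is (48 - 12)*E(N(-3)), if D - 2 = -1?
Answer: 144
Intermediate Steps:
D = 1 (D = 2 - 1 = 1)
N(H) = 6 + H² + 4*H
E(K) = 1 + K (E(K) = K + 1 = 1 + K)
(48 - 12)*E(N(-3)) = (48 - 12)*(1 + (6 + (-3)² + 4*(-3))) = 36*(1 + (6 + 9 - 12)) = 36*(1 + 3) = 36*4 = 144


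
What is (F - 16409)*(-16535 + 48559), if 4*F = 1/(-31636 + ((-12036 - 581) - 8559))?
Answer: -13875872837299/26406 ≈ -5.2548e+8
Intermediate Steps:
F = -1/211248 (F = 1/(4*(-31636 + ((-12036 - 581) - 8559))) = 1/(4*(-31636 + (-12617 - 8559))) = 1/(4*(-31636 - 21176)) = (¼)/(-52812) = (¼)*(-1/52812) = -1/211248 ≈ -4.7338e-6)
(F - 16409)*(-16535 + 48559) = (-1/211248 - 16409)*(-16535 + 48559) = -3466368433/211248*32024 = -13875872837299/26406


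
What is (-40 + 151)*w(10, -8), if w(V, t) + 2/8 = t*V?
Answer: -35631/4 ≈ -8907.8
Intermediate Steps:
w(V, t) = -¼ + V*t (w(V, t) = -¼ + t*V = -¼ + V*t)
(-40 + 151)*w(10, -8) = (-40 + 151)*(-¼ + 10*(-8)) = 111*(-¼ - 80) = 111*(-321/4) = -35631/4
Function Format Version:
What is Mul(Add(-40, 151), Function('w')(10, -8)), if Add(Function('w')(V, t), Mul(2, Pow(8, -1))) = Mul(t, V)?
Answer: Rational(-35631, 4) ≈ -8907.8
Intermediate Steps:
Function('w')(V, t) = Add(Rational(-1, 4), Mul(V, t)) (Function('w')(V, t) = Add(Rational(-1, 4), Mul(t, V)) = Add(Rational(-1, 4), Mul(V, t)))
Mul(Add(-40, 151), Function('w')(10, -8)) = Mul(Add(-40, 151), Add(Rational(-1, 4), Mul(10, -8))) = Mul(111, Add(Rational(-1, 4), -80)) = Mul(111, Rational(-321, 4)) = Rational(-35631, 4)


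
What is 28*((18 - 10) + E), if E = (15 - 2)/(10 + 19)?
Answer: 6860/29 ≈ 236.55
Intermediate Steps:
E = 13/29 ≈ 0.44828
28*((18 - 10) + E) = 28*((18 - 10) + 13/29) = 28*(8 + 13/29) = 28*(245/29) = 6860/29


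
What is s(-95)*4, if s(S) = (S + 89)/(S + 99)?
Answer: -6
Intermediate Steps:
s(S) = (89 + S)/(99 + S)
s(-95)*4 = ((89 - 95)/(99 - 95))*4 = (-6/4)*4 = ((¼)*(-6))*4 = -3/2*4 = -6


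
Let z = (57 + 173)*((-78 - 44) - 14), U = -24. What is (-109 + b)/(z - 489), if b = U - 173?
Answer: 306/31769 ≈ 0.0096320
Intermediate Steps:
b = -197 (b = -24 - 173 = -197)
z = -31280 (z = 230*(-122 - 14) = 230*(-136) = -31280)
(-109 + b)/(z - 489) = (-109 - 197)/(-31280 - 489) = -306/(-31769) = -306*(-1/31769) = 306/31769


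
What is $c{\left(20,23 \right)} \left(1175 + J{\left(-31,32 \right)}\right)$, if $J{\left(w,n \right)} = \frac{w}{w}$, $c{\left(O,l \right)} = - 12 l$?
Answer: $-324576$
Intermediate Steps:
$J{\left(w,n \right)} = 1$
$c{\left(20,23 \right)} \left(1175 + J{\left(-31,32 \right)}\right) = \left(-12\right) 23 \left(1175 + 1\right) = \left(-276\right) 1176 = -324576$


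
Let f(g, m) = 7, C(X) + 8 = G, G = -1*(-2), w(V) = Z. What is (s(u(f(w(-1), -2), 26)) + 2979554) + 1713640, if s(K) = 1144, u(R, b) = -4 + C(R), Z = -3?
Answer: 4694338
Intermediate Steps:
w(V) = -3
G = 2
C(X) = -6 (C(X) = -8 + 2 = -6)
u(R, b) = -10 (u(R, b) = -4 - 6 = -10)
(s(u(f(w(-1), -2), 26)) + 2979554) + 1713640 = (1144 + 2979554) + 1713640 = 2980698 + 1713640 = 4694338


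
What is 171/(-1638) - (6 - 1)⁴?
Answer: -113769/182 ≈ -625.10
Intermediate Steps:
171/(-1638) - (6 - 1)⁴ = 171*(-1/1638) - 1*5⁴ = -19/182 - 1*625 = -19/182 - 625 = -113769/182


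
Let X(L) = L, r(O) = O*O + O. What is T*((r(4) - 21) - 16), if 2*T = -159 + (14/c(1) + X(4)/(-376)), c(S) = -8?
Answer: 513791/376 ≈ 1366.5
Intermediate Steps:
r(O) = O + O² (r(O) = O² + O = O + O²)
T = -30223/376 (T = (-159 + (14/(-8) + 4/(-376)))/2 = (-159 + (14*(-⅛) + 4*(-1/376)))/2 = (-159 + (-7/4 - 1/94))/2 = (-159 - 331/188)/2 = (½)*(-30223/188) = -30223/376 ≈ -80.380)
T*((r(4) - 21) - 16) = -30223*((4*(1 + 4) - 21) - 16)/376 = -30223*((4*5 - 21) - 16)/376 = -30223*((20 - 21) - 16)/376 = -30223*(-1 - 16)/376 = -30223/376*(-17) = 513791/376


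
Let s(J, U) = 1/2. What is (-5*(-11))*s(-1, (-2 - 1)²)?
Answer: 55/2 ≈ 27.500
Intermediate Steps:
s(J, U) = ½ (s(J, U) = 1*(½) = ½)
(-5*(-11))*s(-1, (-2 - 1)²) = -5*(-11)*(½) = 55*(½) = 55/2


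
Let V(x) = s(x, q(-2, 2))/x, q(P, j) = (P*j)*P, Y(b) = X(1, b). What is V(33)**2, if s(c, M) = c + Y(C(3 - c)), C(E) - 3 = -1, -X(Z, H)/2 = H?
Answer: 841/1089 ≈ 0.77227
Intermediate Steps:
X(Z, H) = -2*H
C(E) = 2 (C(E) = 3 - 1 = 2)
Y(b) = -2*b
q(P, j) = j*P**2
s(c, M) = -4 + c (s(c, M) = c - 2*2 = c - 4 = -4 + c)
V(x) = (-4 + x)/x
V(33)**2 = ((-4 + 33)/33)**2 = ((1/33)*29)**2 = (29/33)**2 = 841/1089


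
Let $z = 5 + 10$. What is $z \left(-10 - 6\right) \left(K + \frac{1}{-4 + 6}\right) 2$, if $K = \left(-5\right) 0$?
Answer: $-240$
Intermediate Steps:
$K = 0$
$z = 15$
$z \left(-10 - 6\right) \left(K + \frac{1}{-4 + 6}\right) 2 = 15 \left(-10 - 6\right) \left(0 + \frac{1}{-4 + 6}\right) 2 = 15 \left(- 16 \left(0 + \frac{1}{2}\right)\right) 2 = 15 \left(\left(-16\right) \frac{1}{2}\right) 2 = 15 \left(-8\right) 2 = \left(-120\right) 2 = -240$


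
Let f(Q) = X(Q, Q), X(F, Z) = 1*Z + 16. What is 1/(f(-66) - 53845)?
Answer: -1/53895 ≈ -1.8555e-5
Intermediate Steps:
X(F, Z) = 16 + Z (X(F, Z) = Z + 16 = 16 + Z)
f(Q) = 16 + Q
1/(f(-66) - 53845) = 1/((16 - 66) - 53845) = 1/(-50 - 53845) = 1/(-53895) = -1/53895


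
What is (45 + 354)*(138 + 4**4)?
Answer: 157206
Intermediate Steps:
(45 + 354)*(138 + 4**4) = 399*(138 + 256) = 399*394 = 157206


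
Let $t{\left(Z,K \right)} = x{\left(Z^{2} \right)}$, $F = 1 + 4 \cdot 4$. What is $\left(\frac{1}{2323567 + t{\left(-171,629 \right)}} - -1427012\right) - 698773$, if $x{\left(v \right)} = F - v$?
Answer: $\frac{1670830051978}{2294343} \approx 7.2824 \cdot 10^{5}$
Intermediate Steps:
$F = 17$ ($F = 1 + 16 = 17$)
$x{\left(v \right)} = 17 - v$
$t{\left(Z,K \right)} = 17 - Z^{2}$
$\left(\frac{1}{2323567 + t{\left(-171,629 \right)}} - -1427012\right) - 698773 = \left(\frac{1}{2323567 + \left(17 - \left(-171\right)^{2}\right)} - -1427012\right) - 698773 = \left(\frac{1}{2323567 + \left(17 - 29241\right)} + 1427012\right) - 698773 = \left(\frac{1}{2323567 - 29224} + 1427012\right) - 698773 = \left(\frac{1}{2294343} + 1427012\right) - 698773 = \frac{3274054993117}{2294343} - 698773 = \frac{1670830051978}{2294343}$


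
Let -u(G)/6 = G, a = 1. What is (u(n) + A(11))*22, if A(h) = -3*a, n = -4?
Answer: 462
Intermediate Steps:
A(h) = -3 (A(h) = -3*1 = -3)
u(G) = -6*G
(u(n) + A(11))*22 = (-6*(-4) - 3)*22 = (24 - 3)*22 = 21*22 = 462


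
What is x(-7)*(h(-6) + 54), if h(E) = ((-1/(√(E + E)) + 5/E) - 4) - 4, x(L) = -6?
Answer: -271 - I*√3 ≈ -271.0 - 1.732*I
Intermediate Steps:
h(E) = -8 + 5/E - √2/(2*√E) (h(E) = ((-1/(√(2*E)) + 5/E) - 4) - 4 = ((-1/(√2*√E) + 5/E) - 4) - 4 = ((-√2/(2*√E) + 5/E) - 4) - 4 = ((5/E - √2/(2*√E)) - 4) - 4 = (-4 + 5/E - √2/(2*√E)) - 4 = -8 + 5/E - √2/(2*√E))
x(-7)*(h(-6) + 54) = -6*((-8 + 5/(-6) - √2/(2*√(-6))) + 54) = -6*((-8 + 5*(-⅙) - √2*(-I*√6/6)/2) + 54) = -6*((-8 - ⅚ + I*√3/6) + 54) = -6*((-53/6 + I*√3/6) + 54) = -6*(271/6 + I*√3/6) = -271 - I*√3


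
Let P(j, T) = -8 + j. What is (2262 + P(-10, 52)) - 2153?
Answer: 91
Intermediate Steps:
(2262 + P(-10, 52)) - 2153 = (2262 + (-8 - 10)) - 2153 = (2262 - 18) - 2153 = 2244 - 2153 = 91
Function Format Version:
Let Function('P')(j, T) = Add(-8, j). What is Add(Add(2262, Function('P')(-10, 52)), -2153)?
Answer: 91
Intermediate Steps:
Add(Add(2262, Function('P')(-10, 52)), -2153) = Add(Add(2262, Add(-8, -10)), -2153) = Add(Add(2262, -18), -2153) = Add(2244, -2153) = 91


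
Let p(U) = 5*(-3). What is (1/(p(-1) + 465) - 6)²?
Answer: 7284601/202500 ≈ 35.973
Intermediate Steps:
p(U) = -15
(1/(p(-1) + 465) - 6)² = (1/(-15 + 465) - 6)² = (1/450 - 6)² = (-2699/450)² = 7284601/202500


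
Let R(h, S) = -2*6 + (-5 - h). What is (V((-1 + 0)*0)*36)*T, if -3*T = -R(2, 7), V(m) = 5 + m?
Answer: -1140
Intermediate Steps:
R(h, S) = -17 - h (R(h, S) = -12 + (-5 - h) = -17 - h)
T = -19/3 (T = -(-1)*(-17 - 1*2)/3 = -(-1)*(-17 - 2)/3 = -(-1)*(-19)/3 = -⅓*19 = -19/3 ≈ -6.3333)
(V((-1 + 0)*0)*36)*T = ((5 + (-1 + 0)*0)*36)*(-19/3) = ((5 - 1*0)*36)*(-19/3) = ((5 + 0)*36)*(-19/3) = (5*36)*(-19/3) = 180*(-19/3) = -1140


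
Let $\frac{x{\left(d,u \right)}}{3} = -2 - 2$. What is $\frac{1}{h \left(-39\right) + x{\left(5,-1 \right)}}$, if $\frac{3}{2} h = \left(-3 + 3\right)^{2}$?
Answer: $- \frac{1}{12} \approx -0.083333$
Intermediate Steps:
$x{\left(d,u \right)} = -12$ ($x{\left(d,u \right)} = 3 \left(-2 - 2\right) = 3 \left(-4\right) = -12$)
$h = 0$ ($h = \frac{2 \left(-3 + 3\right)^{2}}{3} = \frac{2 \cdot 0^{2}}{3} = \frac{2}{3} \cdot 0 = 0$)
$\frac{1}{h \left(-39\right) + x{\left(5,-1 \right)}} = \frac{1}{0 \left(-39\right) - 12} = \frac{1}{0 - 12} = \frac{1}{-12} = - \frac{1}{12}$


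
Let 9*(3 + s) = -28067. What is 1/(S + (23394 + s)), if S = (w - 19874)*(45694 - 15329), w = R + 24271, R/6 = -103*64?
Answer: -9/9607151723 ≈ -9.3680e-10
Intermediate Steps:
s = -28094/9 (s = -3 + (⅑)*(-28067) = -3 - 28067/9 = -28094/9 ≈ -3121.6)
R = -39552 (R = 6*(-103*64) = 6*(-6592) = -39552)
w = -15281 (w = -39552 + 24271 = -15281)
S = -1067481575 (S = (-15281 - 19874)*(45694 - 15329) = -35155*30365 = -1067481575)
1/(S + (23394 + s)) = 1/(-1067481575 + (23394 - 28094/9)) = 1/(-1067481575 + 182452/9) = 1/(-9607151723/9) = -9/9607151723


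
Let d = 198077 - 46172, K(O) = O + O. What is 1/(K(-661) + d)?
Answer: 1/150583 ≈ 6.6409e-6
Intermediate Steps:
K(O) = 2*O
d = 151905
1/(K(-661) + d) = 1/(2*(-661) + 151905) = 1/(-1322 + 151905) = 1/150583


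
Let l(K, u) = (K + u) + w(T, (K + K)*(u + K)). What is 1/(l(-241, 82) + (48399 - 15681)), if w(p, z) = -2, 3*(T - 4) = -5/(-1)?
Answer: 1/32557 ≈ 3.0715e-5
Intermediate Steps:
T = 17/3 (T = 4 + (-5/(-1))/3 = 4 + (-5*(-1))/3 = 4 + (1/3)*5 = 4 + 5/3 = 17/3 ≈ 5.6667)
l(K, u) = -2 + K + u (l(K, u) = (K + u) - 2 = -2 + K + u)
1/(l(-241, 82) + (48399 - 15681)) = 1/((-2 - 241 + 82) + (48399 - 15681)) = 1/(-161 + 32718) = 1/32557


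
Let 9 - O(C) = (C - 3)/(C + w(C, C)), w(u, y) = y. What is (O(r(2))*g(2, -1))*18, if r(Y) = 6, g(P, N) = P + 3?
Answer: 1575/2 ≈ 787.50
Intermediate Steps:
g(P, N) = 3 + P
O(C) = 9 - (-3 + C)/(2*C) (O(C) = 9 - (C - 3)/(C + C) = 9 - (-3 + C)/(2*C))
(O(r(2))*g(2, -1))*18 = (((½)*(3 + 17*6)/6)*(3 + 2))*18 = (((½)*(⅙)*(3 + 102))*5)*18 = (((½)*(⅙)*105)*5)*18 = ((35/4)*5)*18 = (175/4)*18 = 1575/2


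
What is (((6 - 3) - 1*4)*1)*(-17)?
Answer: 17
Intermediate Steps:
(((6 - 3) - 1*4)*1)*(-17) = ((3 - 4)*1)*(-17) = -1*1*(-17) = -1*(-17) = 17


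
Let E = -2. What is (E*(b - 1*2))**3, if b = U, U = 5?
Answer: -216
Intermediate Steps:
b = 5
(E*(b - 1*2))**3 = (-2*(5 - 1*2))**3 = (-2*(5 - 2))**3 = (-2*3)**3 = (-6)**3 = -216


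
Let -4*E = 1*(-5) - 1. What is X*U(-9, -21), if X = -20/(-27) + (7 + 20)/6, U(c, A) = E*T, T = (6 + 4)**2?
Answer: 7075/9 ≈ 786.11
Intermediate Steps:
E = 3/2 (E = -(1*(-5) - 1)/4 = -(-5 - 1)/4 = -1/4*(-6) = 3/2 ≈ 1.5000)
T = 100 (T = 10**2 = 100)
U(c, A) = 150 (U(c, A) = (3/2)*100 = 150)
X = 283/54 (X = -20*(-1/27) + 27*(1/6) = 20/27 + 9/2 = 283/54 ≈ 5.2407)
X*U(-9, -21) = (283/54)*150 = 7075/9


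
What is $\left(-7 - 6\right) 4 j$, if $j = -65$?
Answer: $3380$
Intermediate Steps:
$\left(-7 - 6\right) 4 j = \left(-7 - 6\right) 4 \left(-65\right) = \left(-13\right) 4 \left(-65\right) = \left(-52\right) \left(-65\right) = 3380$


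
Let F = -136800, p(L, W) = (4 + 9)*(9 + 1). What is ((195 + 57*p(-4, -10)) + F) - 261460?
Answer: -390655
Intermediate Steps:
p(L, W) = 130 (p(L, W) = 13*10 = 130)
((195 + 57*p(-4, -10)) + F) - 261460 = ((195 + 57*130) - 136800) - 261460 = ((195 + 7410) - 136800) - 261460 = (7605 - 136800) - 261460 = -129195 - 261460 = -390655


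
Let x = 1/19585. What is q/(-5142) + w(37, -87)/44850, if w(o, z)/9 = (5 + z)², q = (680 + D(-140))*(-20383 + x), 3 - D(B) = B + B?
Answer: 95821152285399/25092595775 ≈ 3818.7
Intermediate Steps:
D(B) = 3 - 2*B (D(B) = 3 - (B + B) = 3 - 2*B)
x = 1/19585 ≈ 5.1059e-5
q = -384430615002/19585 (q = (680 + (3 - 2*(-140)))*(-20383 + 1/19585) = (680 + (3 + 280))*(-399201054/19585) = (680 + 283)*(-399201054/19585) = 963*(-399201054/19585) = -384430615002/19585 ≈ -1.9629e+7)
w(o, z) = 9*(5 + z)²
q/(-5142) + w(37, -87)/44850 = -384430615002/19585/(-5142) + (9*(5 - 87)²)/44850 = -384430615002/19585*(-1/5142) + (9*(-82)²)*(1/44850) = 64071769167/16784345 + (9*6724)*(1/44850) = 64071769167/16784345 + 60516*(1/44850) = 64071769167/16784345 + 10086/7475 = 95821152285399/25092595775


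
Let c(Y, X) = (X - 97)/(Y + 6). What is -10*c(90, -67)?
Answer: 205/12 ≈ 17.083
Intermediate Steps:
c(Y, X) = (-97 + X)/(6 + Y)
-10*c(90, -67) = -10*(-97 - 67)/(6 + 90) = -10*(-164)/96 = -5*(-164)/48 = -10*(-41/24) = 205/12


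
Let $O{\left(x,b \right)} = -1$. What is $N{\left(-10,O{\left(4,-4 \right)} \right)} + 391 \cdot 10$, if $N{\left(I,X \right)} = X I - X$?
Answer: $3921$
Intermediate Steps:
$N{\left(I,X \right)} = - X + I X$ ($N{\left(I,X \right)} = I X - X = - X + I X$)
$N{\left(-10,O{\left(4,-4 \right)} \right)} + 391 \cdot 10 = - (-1 - 10) + 391 \cdot 10 = \left(-1\right) \left(-11\right) + 3910 = 11 + 3910 = 3921$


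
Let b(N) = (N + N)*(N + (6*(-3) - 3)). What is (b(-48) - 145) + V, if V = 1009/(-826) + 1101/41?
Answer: 220285871/33866 ≈ 6504.6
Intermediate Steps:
V = 868057/33866 (V = 1009*(-1/826) + 1101*(1/41) = -1009/826 + 1101/41 = 868057/33866 ≈ 25.632)
b(N) = 2*N*(-21 + N) (b(N) = (2*N)*(N + (-18 - 3)) = (2*N)*(N - 21) = (2*N)*(-21 + N) = 2*N*(-21 + N))
(b(-48) - 145) + V = (2*(-48)*(-21 - 48) - 145) + 868057/33866 = (2*(-48)*(-69) - 145) + 868057/33866 = (6624 - 145) + 868057/33866 = 6479 + 868057/33866 = 220285871/33866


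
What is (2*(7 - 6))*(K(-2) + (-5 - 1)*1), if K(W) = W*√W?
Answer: -12 - 4*I*√2 ≈ -12.0 - 5.6569*I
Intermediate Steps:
K(W) = W^(3/2)
(2*(7 - 6))*(K(-2) + (-5 - 1)*1) = (2*(7 - 6))*((-2)^(3/2) + (-5 - 1)*1) = (2*1)*(-2*I*√2 - 6*1) = 2*(-2*I*√2 - 6) = 2*(-6 - 2*I*√2) = -12 - 4*I*√2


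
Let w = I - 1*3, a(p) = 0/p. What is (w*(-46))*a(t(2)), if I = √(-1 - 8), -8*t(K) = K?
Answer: 0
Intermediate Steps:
t(K) = -K/8
a(p) = 0
I = 3*I (I = √(-9) = 3*I ≈ 3.0*I)
w = -3 + 3*I (w = 3*I - 1*3 = 3*I - 3 = -3 + 3*I ≈ -3.0 + 3.0*I)
(w*(-46))*a(t(2)) = ((-3 + 3*I)*(-46))*0 = (138 - 138*I)*0 = 0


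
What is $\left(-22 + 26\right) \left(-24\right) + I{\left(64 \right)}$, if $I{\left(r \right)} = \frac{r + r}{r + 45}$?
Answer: $- \frac{10336}{109} \approx -94.826$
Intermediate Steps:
$I{\left(r \right)} = \frac{2 r}{45 + r}$
$\left(-22 + 26\right) \left(-24\right) + I{\left(64 \right)} = \left(-22 + 26\right) \left(-24\right) + 2 \cdot 64 \frac{1}{45 + 64} = 4 \left(-24\right) + 2 \cdot 64 \cdot \frac{1}{109} = -96 + 2 \cdot 64 \cdot \frac{1}{109} = -96 + \frac{128}{109} = - \frac{10336}{109}$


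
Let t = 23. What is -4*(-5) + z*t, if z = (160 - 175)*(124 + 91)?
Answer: -74155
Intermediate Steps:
z = -3225 (z = -15*215 = -3225)
-4*(-5) + z*t = -4*(-5) - 3225*23 = 20 - 74175 = -74155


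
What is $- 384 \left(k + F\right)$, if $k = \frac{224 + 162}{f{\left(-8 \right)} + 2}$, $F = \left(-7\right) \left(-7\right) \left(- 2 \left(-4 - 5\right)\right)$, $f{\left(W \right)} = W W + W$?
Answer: $- \frac{9896064}{29} \approx -3.4124 \cdot 10^{5}$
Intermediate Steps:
$f{\left(W \right)} = W + W^{2}$ ($f{\left(W \right)} = W^{2} + W = W + W^{2}$)
$F = 882$ ($F = 49 \left(\left(-2\right) \left(-9\right)\right) = 49 \cdot 18 = 882$)
$k = \frac{193}{29}$ ($k = \frac{224 + 162}{- 8 \left(1 - 8\right) + 2} = \frac{386}{\left(-8\right) \left(-7\right) + 2} = \frac{386}{56 + 2} = \frac{386}{58} = 386 \cdot \frac{1}{58} = \frac{193}{29} \approx 6.6552$)
$- 384 \left(k + F\right) = - 384 \left(\frac{193}{29} + 882\right) = \left(-384\right) \frac{25771}{29} = - \frac{9896064}{29}$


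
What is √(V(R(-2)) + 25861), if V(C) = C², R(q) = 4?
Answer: √25877 ≈ 160.86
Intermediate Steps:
√(V(R(-2)) + 25861) = √(4² + 25861) = √(16 + 25861) = √25877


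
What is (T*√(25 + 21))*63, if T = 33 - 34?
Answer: -63*√46 ≈ -427.29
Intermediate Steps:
T = -1
(T*√(25 + 21))*63 = -√(25 + 21)*63 = -√46*63 = -63*√46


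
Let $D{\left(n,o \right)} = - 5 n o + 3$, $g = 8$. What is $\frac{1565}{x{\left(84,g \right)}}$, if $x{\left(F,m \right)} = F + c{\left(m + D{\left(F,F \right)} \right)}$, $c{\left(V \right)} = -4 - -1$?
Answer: $\frac{1565}{81} \approx 19.321$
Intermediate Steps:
$D{\left(n,o \right)} = 3 - 5 n o$ ($D{\left(n,o \right)} = - 5 n o + 3 = 3 - 5 n o$)
$c{\left(V \right)} = -3$ ($c{\left(V \right)} = -4 + 1 = -3$)
$x{\left(F,m \right)} = -3 + F$ ($x{\left(F,m \right)} = F - 3 = -3 + F$)
$\frac{1565}{x{\left(84,g \right)}} = \frac{1565}{-3 + 84} = \frac{1565}{81}$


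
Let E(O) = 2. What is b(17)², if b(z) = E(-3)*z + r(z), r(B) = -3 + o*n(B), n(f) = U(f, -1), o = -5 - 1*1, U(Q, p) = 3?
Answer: 169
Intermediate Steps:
o = -6 (o = -5 - 1 = -6)
n(f) = 3
r(B) = -21 (r(B) = -3 - 6*3 = -3 - 18 = -21)
b(z) = -21 + 2*z (b(z) = 2*z - 21 = -21 + 2*z)
b(17)² = (-21 + 2*17)² = (-21 + 34)² = 13² = 169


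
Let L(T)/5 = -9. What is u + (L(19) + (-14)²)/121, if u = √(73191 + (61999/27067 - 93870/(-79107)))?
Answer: 151/121 + √760938923025433768558/101961389 ≈ 271.79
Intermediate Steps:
L(T) = -45 (L(T) = 5*(-9) = -45)
u = √760938923025433768558/101961389 (u = √(73191 + (61999*(1/27067) - 93870*(-1/79107))) = √(73191 + (61999/27067 + 4470/3767)) = √(73191 + 354539723/101961389) = √(7463010562022/101961389) = √760938923025433768558/101961389 ≈ 270.54)
u + (L(19) + (-14)²)/121 = √760938923025433768558/101961389 + (-45 + (-14)²)/121 = √760938923025433768558/101961389 + (-45 + 196)/121 = √760938923025433768558/101961389 + (1/121)*151 = √760938923025433768558/101961389 + 151/121 = 151/121 + √760938923025433768558/101961389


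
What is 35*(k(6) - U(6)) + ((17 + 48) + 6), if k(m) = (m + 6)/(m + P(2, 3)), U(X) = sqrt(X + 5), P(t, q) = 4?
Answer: 113 - 35*sqrt(11) ≈ -3.0819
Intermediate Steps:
U(X) = sqrt(5 + X)
k(m) = (6 + m)/(4 + m) (k(m) = (m + 6)/(m + 4) = (6 + m)/(4 + m))
35*(k(6) - U(6)) + ((17 + 48) + 6) = 35*((6 + 6)/(4 + 6) - sqrt(5 + 6)) + ((17 + 48) + 6) = 35*(12/10 - sqrt(11)) + (65 + 6) = 35*((1/10)*12 - sqrt(11)) + 71 = 35*(6/5 - sqrt(11)) + 71 = (42 - 35*sqrt(11)) + 71 = 113 - 35*sqrt(11)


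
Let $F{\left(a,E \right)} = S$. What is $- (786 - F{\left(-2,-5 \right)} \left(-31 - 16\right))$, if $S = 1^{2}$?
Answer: $-833$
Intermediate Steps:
$S = 1$
$F{\left(a,E \right)} = 1$
$- (786 - F{\left(-2,-5 \right)} \left(-31 - 16\right)) = - (786 - 1 \left(-31 - 16\right)) = - (786 - 1 \left(-47\right)) = - (786 - -47) = - (786 + 47) = \left(-1\right) 833 = -833$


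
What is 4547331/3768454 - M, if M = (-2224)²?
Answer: -18639432184573/3768454 ≈ -4.9462e+6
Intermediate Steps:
M = 4946176
4547331/3768454 - M = 4547331/3768454 - 1*4946176 = 4547331*(1/3768454) - 4946176 = 4547331/3768454 - 4946176 = -18639432184573/3768454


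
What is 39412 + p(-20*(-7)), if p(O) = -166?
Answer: 39246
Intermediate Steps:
39412 + p(-20*(-7)) = 39412 - 166 = 39246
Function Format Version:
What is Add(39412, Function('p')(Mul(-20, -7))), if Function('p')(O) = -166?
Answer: 39246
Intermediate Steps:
Add(39412, Function('p')(Mul(-20, -7))) = Add(39412, -166) = 39246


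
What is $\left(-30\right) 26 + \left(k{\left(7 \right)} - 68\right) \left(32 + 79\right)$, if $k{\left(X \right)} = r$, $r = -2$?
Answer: $-8550$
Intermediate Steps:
$k{\left(X \right)} = -2$
$\left(-30\right) 26 + \left(k{\left(7 \right)} - 68\right) \left(32 + 79\right) = \left(-30\right) 26 + \left(-2 - 68\right) \left(32 + 79\right) = -780 - 7770 = -8550$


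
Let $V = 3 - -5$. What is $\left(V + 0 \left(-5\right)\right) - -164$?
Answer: $172$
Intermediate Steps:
$V = 8$ ($V = 3 + 5 = 8$)
$\left(V + 0 \left(-5\right)\right) - -164 = \left(8 + 0 \left(-5\right)\right) - -164 = \left(8 + 0\right) + 164 = 8 + 164 = 172$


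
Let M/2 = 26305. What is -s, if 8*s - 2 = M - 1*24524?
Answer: -3511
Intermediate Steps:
M = 52610 (M = 2*26305 = 52610)
s = 3511 (s = ¼ + (52610 - 1*24524)/8 = ¼ + (52610 - 24524)/8 = ¼ + (⅛)*28086 = ¼ + 14043/4 = 3511)
-s = -1*3511 = -3511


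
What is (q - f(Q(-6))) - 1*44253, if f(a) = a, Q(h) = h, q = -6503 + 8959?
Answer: -41791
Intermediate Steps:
q = 2456
(q - f(Q(-6))) - 1*44253 = (2456 - 1*(-6)) - 1*44253 = (2456 + 6) - 44253 = 2462 - 44253 = -41791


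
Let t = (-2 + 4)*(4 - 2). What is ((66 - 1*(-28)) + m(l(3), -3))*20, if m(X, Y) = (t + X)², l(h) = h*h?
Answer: 5260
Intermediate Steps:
l(h) = h²
t = 4 (t = 2*2 = 4)
m(X, Y) = (4 + X)²
((66 - 1*(-28)) + m(l(3), -3))*20 = ((66 - 1*(-28)) + (4 + 3²)²)*20 = ((66 + 28) + (4 + 9)²)*20 = (94 + 13²)*20 = (94 + 169)*20 = 263*20 = 5260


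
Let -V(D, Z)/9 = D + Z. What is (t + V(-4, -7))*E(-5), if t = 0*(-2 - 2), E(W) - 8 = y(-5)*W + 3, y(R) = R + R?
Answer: 6039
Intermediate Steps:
V(D, Z) = -9*D - 9*Z (V(D, Z) = -9*(D + Z) = -9*D - 9*Z)
y(R) = 2*R
E(W) = 11 - 10*W (E(W) = 8 + ((2*(-5))*W + 3) = 8 + (-10*W + 3) = 8 + (3 - 10*W) = 11 - 10*W)
t = 0 (t = 0*(-4) = 0)
(t + V(-4, -7))*E(-5) = (0 + (-9*(-4) - 9*(-7)))*(11 - 10*(-5)) = (0 + (36 + 63))*(11 + 50) = (0 + 99)*61 = 99*61 = 6039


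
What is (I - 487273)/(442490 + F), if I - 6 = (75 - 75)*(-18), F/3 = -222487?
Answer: 487267/224971 ≈ 2.1659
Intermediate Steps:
F = -667461 (F = 3*(-222487) = -667461)
I = 6 (I = 6 + (75 - 75)*(-18) = 6 + 0*(-18) = 6 + 0 = 6)
(I - 487273)/(442490 + F) = (6 - 487273)/(442490 - 667461) = -487267/(-224971) = -487267*(-1/224971) = 487267/224971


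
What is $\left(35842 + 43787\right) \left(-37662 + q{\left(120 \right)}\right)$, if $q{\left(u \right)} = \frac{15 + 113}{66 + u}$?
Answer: $- \frac{92966910586}{31} \approx -2.9989 \cdot 10^{9}$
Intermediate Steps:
$q{\left(u \right)} = \frac{128}{66 + u}$
$\left(35842 + 43787\right) \left(-37662 + q{\left(120 \right)}\right) = \left(35842 + 43787\right) \left(-37662 + \frac{128}{66 + 120}\right) = 79629 \left(-37662 + \frac{128}{186}\right) = 79629 \left(-37662 + 128 \cdot \frac{1}{186}\right) = 79629 \left(-37662 + \frac{64}{93}\right) = 79629 \left(- \frac{3502502}{93}\right) = - \frac{92966910586}{31}$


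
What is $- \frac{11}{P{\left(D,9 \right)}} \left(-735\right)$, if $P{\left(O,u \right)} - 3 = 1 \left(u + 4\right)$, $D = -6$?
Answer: $\frac{8085}{16} \approx 505.31$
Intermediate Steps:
$P{\left(O,u \right)} = 7 + u$ ($P{\left(O,u \right)} = 3 + 1 \left(u + 4\right) = 3 + 1 \left(4 + u\right) = 3 + \left(4 + u\right) = 7 + u$)
$- \frac{11}{P{\left(D,9 \right)}} \left(-735\right) = - \frac{11}{7 + 9} \left(-735\right) = - \frac{11}{16} \left(-735\right) = \left(-11\right) \frac{1}{16} \left(-735\right) = \left(- \frac{11}{16}\right) \left(-735\right) = \frac{8085}{16}$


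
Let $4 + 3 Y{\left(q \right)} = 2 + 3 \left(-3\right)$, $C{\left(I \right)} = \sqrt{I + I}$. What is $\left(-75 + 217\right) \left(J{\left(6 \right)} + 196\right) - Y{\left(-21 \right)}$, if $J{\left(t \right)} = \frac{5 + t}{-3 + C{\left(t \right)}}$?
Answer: $\frac{88193}{3} + \frac{3124 \sqrt{3}}{3} \approx 31201.0$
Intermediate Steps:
$C{\left(I \right)} = \sqrt{2} \sqrt{I}$ ($C{\left(I \right)} = \sqrt{2 I} = \sqrt{2} \sqrt{I}$)
$J{\left(t \right)} = \frac{5 + t}{-3 + \sqrt{2} \sqrt{t}}$
$Y{\left(q \right)} = - \frac{11}{3}$ ($Y{\left(q \right)} = - \frac{4}{3} + \frac{2 + 3 \left(-3\right)}{3} = - \frac{4}{3} + \frac{2 - 9}{3} = - \frac{4}{3} + \frac{1}{3} \left(-7\right) = - \frac{4}{3} - \frac{7}{3} = - \frac{11}{3}$)
$\left(-75 + 217\right) \left(J{\left(6 \right)} + 196\right) - Y{\left(-21 \right)} = \left(-75 + 217\right) \left(\frac{5 + 6}{-3 + \sqrt{2} \sqrt{6}} + 196\right) - - \frac{11}{3} = 142 \left(\frac{1}{-3 + 2 \sqrt{3}} \cdot 11 + 196\right) + \frac{11}{3} = 142 \left(\frac{11}{-3 + 2 \sqrt{3}} + 196\right) + \frac{11}{3} = 142 \left(196 + \frac{11}{-3 + 2 \sqrt{3}}\right) + \frac{11}{3} = \left(27832 + \frac{1562}{-3 + 2 \sqrt{3}}\right) + \frac{11}{3} = \frac{83507}{3} + \frac{1562}{-3 + 2 \sqrt{3}}$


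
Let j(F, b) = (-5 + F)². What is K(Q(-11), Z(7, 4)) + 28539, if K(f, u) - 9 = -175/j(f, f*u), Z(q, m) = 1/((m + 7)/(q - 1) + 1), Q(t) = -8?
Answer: 4824437/169 ≈ 28547.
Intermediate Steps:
Z(q, m) = 1/(1 + (7 + m)/(-1 + q)) (Z(q, m) = 1/((7 + m)/(-1 + q) + 1) = 1/(1 + (7 + m)/(-1 + q)))
K(f, u) = 9 - 175/(-5 + f)²
K(Q(-11), Z(7, 4)) + 28539 = (9 - 175/(-5 - 8)²) + 28539 = (9 - 175/(-13)²) + 28539 = (9 - 175*1/169) + 28539 = (9 - 175/169) + 28539 = 1346/169 + 28539 = 4824437/169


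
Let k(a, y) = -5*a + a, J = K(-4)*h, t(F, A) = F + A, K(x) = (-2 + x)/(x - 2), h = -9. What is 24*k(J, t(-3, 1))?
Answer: 864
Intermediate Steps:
K(x) = 1 (K(x) = (-2 + x)/(-2 + x) = 1)
t(F, A) = A + F
J = -9 (J = 1*(-9) = -9)
k(a, y) = -4*a
24*k(J, t(-3, 1)) = 24*(-4*(-9)) = 24*36 = 864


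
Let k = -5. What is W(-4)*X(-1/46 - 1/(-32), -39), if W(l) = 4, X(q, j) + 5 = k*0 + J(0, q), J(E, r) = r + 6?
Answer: 743/184 ≈ 4.0380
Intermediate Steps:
J(E, r) = 6 + r
X(q, j) = 1 + q (X(q, j) = -5 + (-5*0 + (6 + q)) = -5 + (0 + (6 + q)) = -5 + (6 + q) = 1 + q)
W(-4)*X(-1/46 - 1/(-32), -39) = 4*(1 + (-1/46 - 1/(-32))) = 4*(1 + (-1*1/46 - 1*(-1/32))) = 4*(1 + (-1/46 + 1/32)) = 4*(1 + 7/736) = 4*(743/736) = 743/184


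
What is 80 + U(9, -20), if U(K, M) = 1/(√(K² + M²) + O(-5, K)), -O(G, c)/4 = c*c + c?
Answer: 10329160/129119 - √481/129119 ≈ 79.997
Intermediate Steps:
O(G, c) = -4*c - 4*c² (O(G, c) = -4*(c*c + c) = -4*(c² + c) = -4*(c + c²) = -4*c - 4*c²)
U(K, M) = 1/(√(K² + M²) - 4*K*(1 + K))
80 + U(9, -20) = 80 - 1/(-√(9² + (-20)²) + 4*9*(1 + 9)) = 80 - 1/(-√(81 + 400) + 4*9*10) = 80 - 1/(-√481 + 360) = 80 - 1/(360 - √481)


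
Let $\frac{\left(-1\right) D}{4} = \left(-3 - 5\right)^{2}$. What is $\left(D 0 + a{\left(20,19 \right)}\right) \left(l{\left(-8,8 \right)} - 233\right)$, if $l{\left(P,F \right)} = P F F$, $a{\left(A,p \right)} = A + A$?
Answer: $-29800$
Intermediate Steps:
$D = -256$ ($D = - 4 \left(-3 - 5\right)^{2} = - 4 \left(-8\right)^{2} = \left(-4\right) 64 = -256$)
$a{\left(A,p \right)} = 2 A$
$l{\left(P,F \right)} = P F^{2}$ ($l{\left(P,F \right)} = F P F = P F^{2}$)
$\left(D 0 + a{\left(20,19 \right)}\right) \left(l{\left(-8,8 \right)} - 233\right) = \left(\left(-256\right) 0 + 2 \cdot 20\right) \left(- 8 \cdot 8^{2} - 233\right) = \left(0 + 40\right) \left(\left(-8\right) 64 - 233\right) = 40 \left(-512 - 233\right) = 40 \left(-745\right) = -29800$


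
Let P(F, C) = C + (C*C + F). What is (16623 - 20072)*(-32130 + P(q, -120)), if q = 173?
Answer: 60967973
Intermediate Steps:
P(F, C) = C + F + C² (P(F, C) = C + (C² + F) = C + (F + C²) = C + F + C²)
(16623 - 20072)*(-32130 + P(q, -120)) = (16623 - 20072)*(-32130 + (-120 + 173 + (-120)²)) = -3449*(-32130 + (-120 + 173 + 14400)) = -3449*(-32130 + 14453) = -3449*(-17677) = 60967973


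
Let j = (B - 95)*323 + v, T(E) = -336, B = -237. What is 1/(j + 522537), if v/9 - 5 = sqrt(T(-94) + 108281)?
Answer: 415346/172503556171 - 9*sqrt(107945)/172503556171 ≈ 2.3906e-6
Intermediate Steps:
v = 45 + 9*sqrt(107945) (v = 45 + 9*sqrt(-336 + 108281) = 45 + 9*sqrt(107945) ≈ 3001.9)
j = -107191 + 9*sqrt(107945) (j = (-237 - 95)*323 + (45 + 9*sqrt(107945)) = -332*323 + (45 + 9*sqrt(107945)) = -107236 + (45 + 9*sqrt(107945)) = -107191 + 9*sqrt(107945) ≈ -1.0423e+5)
1/(j + 522537) = 1/((-107191 + 9*sqrt(107945)) + 522537) = 1/(415346 + 9*sqrt(107945))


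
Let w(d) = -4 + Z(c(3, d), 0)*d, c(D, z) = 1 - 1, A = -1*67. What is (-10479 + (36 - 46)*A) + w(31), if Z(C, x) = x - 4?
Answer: -9937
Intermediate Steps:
A = -67
c(D, z) = 0
Z(C, x) = -4 + x
w(d) = -4 - 4*d (w(d) = -4 + (-4 + 0)*d = -4 - 4*d)
(-10479 + (36 - 46)*A) + w(31) = (-10479 + (36 - 46)*(-67)) + (-4 - 4*31) = (-10479 - 10*(-67)) + (-4 - 124) = (-10479 + 670) - 128 = -9809 - 128 = -9937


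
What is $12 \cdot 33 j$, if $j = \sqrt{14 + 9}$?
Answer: $396 \sqrt{23} \approx 1899.1$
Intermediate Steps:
$j = \sqrt{23} \approx 4.7958$
$12 \cdot 33 j = 12 \cdot 33 \sqrt{23} = 396 \sqrt{23}$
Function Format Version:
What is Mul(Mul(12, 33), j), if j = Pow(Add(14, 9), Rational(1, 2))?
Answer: Mul(396, Pow(23, Rational(1, 2))) ≈ 1899.1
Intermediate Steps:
j = Pow(23, Rational(1, 2)) ≈ 4.7958
Mul(Mul(12, 33), j) = Mul(Mul(12, 33), Pow(23, Rational(1, 2))) = Mul(396, Pow(23, Rational(1, 2)))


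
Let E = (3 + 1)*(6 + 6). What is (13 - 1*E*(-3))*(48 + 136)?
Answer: 28888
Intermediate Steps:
E = 48 (E = 4*12 = 48)
(13 - 1*E*(-3))*(48 + 136) = (13 - 1*48*(-3))*(48 + 136) = (13 - 48*(-3))*184 = (13 - 1*(-144))*184 = (13 + 144)*184 = 157*184 = 28888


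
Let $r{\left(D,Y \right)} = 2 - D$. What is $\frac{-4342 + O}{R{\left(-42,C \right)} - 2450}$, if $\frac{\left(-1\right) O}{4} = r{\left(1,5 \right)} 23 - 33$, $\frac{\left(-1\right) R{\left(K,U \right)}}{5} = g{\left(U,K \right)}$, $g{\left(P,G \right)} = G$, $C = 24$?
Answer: $\frac{2151}{1120} \approx 1.9205$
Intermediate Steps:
$R{\left(K,U \right)} = - 5 K$
$O = 40$ ($O = - 4 \left(\left(2 - 1\right) 23 - 33\right) = - 4 \left(1 \cdot 23 - 33\right) = - 4 \left(23 - 33\right) = \left(-4\right) \left(-10\right) = 40$)
$\frac{-4342 + O}{R{\left(-42,C \right)} - 2450} = \frac{-4342 + 40}{\left(-5\right) \left(-42\right) - 2450} = - \frac{4302}{210 - 2450} = - \frac{4302}{-2240} = \left(-4302\right) \left(- \frac{1}{2240}\right) = \frac{2151}{1120}$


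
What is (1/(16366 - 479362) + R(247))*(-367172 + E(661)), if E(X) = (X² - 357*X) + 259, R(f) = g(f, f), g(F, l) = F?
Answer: -234323662539/5716 ≈ -4.0994e+7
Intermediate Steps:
R(f) = f
E(X) = 259 + X² - 357*X
(1/(16366 - 479362) + R(247))*(-367172 + E(661)) = (1/(16366 - 479362) + 247)*(-367172 + (259 + 661² - 357*661)) = (1/(-462996) + 247)*(-367172 + (259 + 436921 - 235977)) = (-1/462996 + 247)*(-367172 + 201203) = (114360011/462996)*(-165969) = -234323662539/5716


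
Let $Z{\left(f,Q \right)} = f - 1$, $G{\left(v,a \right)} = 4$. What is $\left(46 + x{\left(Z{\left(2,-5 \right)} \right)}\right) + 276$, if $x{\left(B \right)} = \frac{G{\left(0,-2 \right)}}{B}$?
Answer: $326$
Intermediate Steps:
$Z{\left(f,Q \right)} = -1 + f$
$x{\left(B \right)} = \frac{4}{B}$
$\left(46 + x{\left(Z{\left(2,-5 \right)} \right)}\right) + 276 = \left(46 + \frac{4}{-1 + 2}\right) + 276 = \left(46 + \frac{4}{1}\right) + 276 = \left(46 + 4 \cdot 1\right) + 276 = \left(46 + 4\right) + 276 = 50 + 276 = 326$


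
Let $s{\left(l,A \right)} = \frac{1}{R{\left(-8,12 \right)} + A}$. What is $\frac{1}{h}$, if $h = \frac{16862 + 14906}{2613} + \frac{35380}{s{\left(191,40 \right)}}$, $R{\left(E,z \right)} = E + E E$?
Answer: $\frac{2613}{8875034008} \approx 2.9442 \cdot 10^{-7}$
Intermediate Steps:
$R{\left(E,z \right)} = E + E^{2}$
$s{\left(l,A \right)} = \frac{1}{56 + A}$ ($s{\left(l,A \right)} = \frac{1}{- 8 \left(1 - 8\right) + A} = \frac{1}{\left(-8\right) \left(-7\right) + A} = \frac{1}{56 + A}$)
$h = \frac{8875034008}{2613}$ ($h = \frac{16862 + 14906}{2613} + \frac{35380}{\frac{1}{56 + 40}} = 31768 \cdot \frac{1}{2613} + \frac{35380}{\frac{1}{96}} = \frac{31768}{2613} + 35380 \frac{1}{\frac{1}{96}} = \frac{31768}{2613} + 35380 \cdot 96 = \frac{31768}{2613} + 3396480 = \frac{8875034008}{2613} \approx 3.3965 \cdot 10^{6}$)
$\frac{1}{h} = \frac{1}{\frac{8875034008}{2613}} = \frac{2613}{8875034008}$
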